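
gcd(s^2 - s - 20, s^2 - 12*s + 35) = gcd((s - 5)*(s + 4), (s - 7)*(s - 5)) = s - 5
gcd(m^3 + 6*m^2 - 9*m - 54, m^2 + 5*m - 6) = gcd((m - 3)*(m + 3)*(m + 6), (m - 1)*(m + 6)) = m + 6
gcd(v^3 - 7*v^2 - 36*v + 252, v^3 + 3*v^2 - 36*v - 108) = v^2 - 36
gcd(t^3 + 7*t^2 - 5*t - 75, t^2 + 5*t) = t + 5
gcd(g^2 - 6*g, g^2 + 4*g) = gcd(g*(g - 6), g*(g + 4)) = g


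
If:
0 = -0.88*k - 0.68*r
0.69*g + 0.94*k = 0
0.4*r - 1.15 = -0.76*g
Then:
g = 1.01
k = -0.74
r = 0.96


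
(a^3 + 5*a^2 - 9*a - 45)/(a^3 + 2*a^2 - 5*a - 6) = (a^2 + 2*a - 15)/(a^2 - a - 2)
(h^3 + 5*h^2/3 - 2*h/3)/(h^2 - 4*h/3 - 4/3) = h*(-3*h^2 - 5*h + 2)/(-3*h^2 + 4*h + 4)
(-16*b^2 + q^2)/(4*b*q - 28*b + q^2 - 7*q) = (-4*b + q)/(q - 7)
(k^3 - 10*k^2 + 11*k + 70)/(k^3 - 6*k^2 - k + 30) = (k - 7)/(k - 3)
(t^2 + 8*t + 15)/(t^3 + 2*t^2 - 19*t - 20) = (t + 3)/(t^2 - 3*t - 4)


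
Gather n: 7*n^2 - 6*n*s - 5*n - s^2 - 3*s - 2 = 7*n^2 + n*(-6*s - 5) - s^2 - 3*s - 2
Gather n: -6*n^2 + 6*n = -6*n^2 + 6*n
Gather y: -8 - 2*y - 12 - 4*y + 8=-6*y - 12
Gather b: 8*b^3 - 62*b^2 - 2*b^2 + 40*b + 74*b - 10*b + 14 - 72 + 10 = 8*b^3 - 64*b^2 + 104*b - 48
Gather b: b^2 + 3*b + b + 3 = b^2 + 4*b + 3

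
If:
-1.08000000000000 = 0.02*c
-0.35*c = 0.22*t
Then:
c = -54.00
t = 85.91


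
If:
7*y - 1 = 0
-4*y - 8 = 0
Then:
No Solution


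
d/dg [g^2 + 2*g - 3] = 2*g + 2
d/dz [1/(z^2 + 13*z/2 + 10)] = 2*(-4*z - 13)/(2*z^2 + 13*z + 20)^2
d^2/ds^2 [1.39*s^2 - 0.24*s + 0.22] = 2.78000000000000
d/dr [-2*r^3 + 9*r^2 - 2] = 6*r*(3 - r)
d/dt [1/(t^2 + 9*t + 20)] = (-2*t - 9)/(t^2 + 9*t + 20)^2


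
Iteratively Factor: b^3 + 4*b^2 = (b + 4)*(b^2) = b*(b + 4)*(b)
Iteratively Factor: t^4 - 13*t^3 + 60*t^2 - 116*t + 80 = (t - 2)*(t^3 - 11*t^2 + 38*t - 40) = (t - 4)*(t - 2)*(t^2 - 7*t + 10) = (t - 5)*(t - 4)*(t - 2)*(t - 2)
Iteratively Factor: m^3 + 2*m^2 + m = (m + 1)*(m^2 + m) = m*(m + 1)*(m + 1)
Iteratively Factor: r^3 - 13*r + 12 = (r - 3)*(r^2 + 3*r - 4) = (r - 3)*(r + 4)*(r - 1)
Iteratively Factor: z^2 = (z)*(z)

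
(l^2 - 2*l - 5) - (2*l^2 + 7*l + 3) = -l^2 - 9*l - 8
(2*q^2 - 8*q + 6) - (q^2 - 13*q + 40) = q^2 + 5*q - 34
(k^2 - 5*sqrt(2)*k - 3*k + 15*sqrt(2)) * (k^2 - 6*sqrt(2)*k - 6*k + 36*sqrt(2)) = k^4 - 11*sqrt(2)*k^3 - 9*k^3 + 78*k^2 + 99*sqrt(2)*k^2 - 540*k - 198*sqrt(2)*k + 1080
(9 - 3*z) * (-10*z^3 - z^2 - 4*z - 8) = 30*z^4 - 87*z^3 + 3*z^2 - 12*z - 72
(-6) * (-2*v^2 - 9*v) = 12*v^2 + 54*v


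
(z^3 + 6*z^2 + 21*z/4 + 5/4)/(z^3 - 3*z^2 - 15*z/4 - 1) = (z + 5)/(z - 4)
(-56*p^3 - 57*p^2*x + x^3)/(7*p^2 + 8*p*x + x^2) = -8*p + x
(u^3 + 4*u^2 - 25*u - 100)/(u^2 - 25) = u + 4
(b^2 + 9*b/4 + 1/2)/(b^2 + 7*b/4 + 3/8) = 2*(b + 2)/(2*b + 3)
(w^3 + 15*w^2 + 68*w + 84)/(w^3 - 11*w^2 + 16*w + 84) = (w^2 + 13*w + 42)/(w^2 - 13*w + 42)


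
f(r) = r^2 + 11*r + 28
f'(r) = 2*r + 11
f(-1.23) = 15.98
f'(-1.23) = 8.54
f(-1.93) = 10.49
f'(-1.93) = 7.14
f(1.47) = 46.33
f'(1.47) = 13.94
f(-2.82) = 4.93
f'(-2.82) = 5.36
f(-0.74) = 20.41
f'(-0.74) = 9.52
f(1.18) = 42.37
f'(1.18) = 13.36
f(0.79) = 37.31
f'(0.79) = 12.58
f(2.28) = 58.28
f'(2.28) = 15.56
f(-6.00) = -2.00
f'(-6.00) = -1.00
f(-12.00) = 40.00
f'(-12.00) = -13.00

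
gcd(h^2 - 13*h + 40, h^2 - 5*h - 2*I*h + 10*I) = h - 5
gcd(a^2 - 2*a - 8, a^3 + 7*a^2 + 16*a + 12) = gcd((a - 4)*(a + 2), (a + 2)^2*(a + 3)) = a + 2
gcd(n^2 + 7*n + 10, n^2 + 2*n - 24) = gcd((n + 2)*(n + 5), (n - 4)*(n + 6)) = 1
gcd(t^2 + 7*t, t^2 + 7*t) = t^2 + 7*t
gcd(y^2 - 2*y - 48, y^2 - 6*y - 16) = y - 8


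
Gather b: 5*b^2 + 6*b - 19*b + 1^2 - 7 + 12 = 5*b^2 - 13*b + 6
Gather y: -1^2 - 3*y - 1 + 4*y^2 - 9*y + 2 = 4*y^2 - 12*y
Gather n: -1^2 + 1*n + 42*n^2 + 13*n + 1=42*n^2 + 14*n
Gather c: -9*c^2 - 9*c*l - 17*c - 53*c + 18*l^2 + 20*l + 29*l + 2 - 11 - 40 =-9*c^2 + c*(-9*l - 70) + 18*l^2 + 49*l - 49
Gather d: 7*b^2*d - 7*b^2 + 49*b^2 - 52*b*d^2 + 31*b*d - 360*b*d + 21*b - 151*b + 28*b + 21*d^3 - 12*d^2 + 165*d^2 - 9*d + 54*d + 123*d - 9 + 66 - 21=42*b^2 - 102*b + 21*d^3 + d^2*(153 - 52*b) + d*(7*b^2 - 329*b + 168) + 36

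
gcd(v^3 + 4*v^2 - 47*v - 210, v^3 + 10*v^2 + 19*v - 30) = v^2 + 11*v + 30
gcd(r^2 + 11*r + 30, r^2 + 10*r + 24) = r + 6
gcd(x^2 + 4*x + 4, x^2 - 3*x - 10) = x + 2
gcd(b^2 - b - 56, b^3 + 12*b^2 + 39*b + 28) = b + 7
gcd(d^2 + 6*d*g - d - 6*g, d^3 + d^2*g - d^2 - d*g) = d - 1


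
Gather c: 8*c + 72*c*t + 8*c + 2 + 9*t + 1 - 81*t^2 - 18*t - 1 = c*(72*t + 16) - 81*t^2 - 9*t + 2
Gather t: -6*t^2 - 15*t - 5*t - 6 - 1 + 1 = -6*t^2 - 20*t - 6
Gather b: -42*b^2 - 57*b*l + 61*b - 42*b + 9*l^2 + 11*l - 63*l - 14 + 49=-42*b^2 + b*(19 - 57*l) + 9*l^2 - 52*l + 35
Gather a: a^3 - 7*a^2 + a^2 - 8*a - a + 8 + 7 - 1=a^3 - 6*a^2 - 9*a + 14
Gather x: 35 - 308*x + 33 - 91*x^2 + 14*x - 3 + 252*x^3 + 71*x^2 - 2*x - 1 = 252*x^3 - 20*x^2 - 296*x + 64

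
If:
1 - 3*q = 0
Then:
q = 1/3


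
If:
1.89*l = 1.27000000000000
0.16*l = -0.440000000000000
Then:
No Solution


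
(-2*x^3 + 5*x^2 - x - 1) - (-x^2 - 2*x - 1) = -2*x^3 + 6*x^2 + x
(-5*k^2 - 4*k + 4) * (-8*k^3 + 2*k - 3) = 40*k^5 + 32*k^4 - 42*k^3 + 7*k^2 + 20*k - 12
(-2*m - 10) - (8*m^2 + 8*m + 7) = -8*m^2 - 10*m - 17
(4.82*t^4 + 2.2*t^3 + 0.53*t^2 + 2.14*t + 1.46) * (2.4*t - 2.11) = 11.568*t^5 - 4.8902*t^4 - 3.37*t^3 + 4.0177*t^2 - 1.0114*t - 3.0806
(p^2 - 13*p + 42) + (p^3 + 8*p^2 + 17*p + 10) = p^3 + 9*p^2 + 4*p + 52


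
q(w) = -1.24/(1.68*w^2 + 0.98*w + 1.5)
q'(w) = -1.24*(-3.36*w - 0.98)/(1.68*w^2 + 0.98*w + 1.5)^2 = (4.1664*w + 1.2152)/(1.68*w^2 + 0.98*w + 1.5)^2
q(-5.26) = -0.03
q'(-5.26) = -0.01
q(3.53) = -0.05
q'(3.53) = 0.02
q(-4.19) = -0.05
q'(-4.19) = -0.02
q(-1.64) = -0.28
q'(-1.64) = -0.29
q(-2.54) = -0.13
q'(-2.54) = -0.10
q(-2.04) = -0.19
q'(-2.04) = -0.17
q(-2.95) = -0.09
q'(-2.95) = -0.06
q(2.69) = -0.08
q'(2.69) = 0.05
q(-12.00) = -0.01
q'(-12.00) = -0.00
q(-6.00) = -0.02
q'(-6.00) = -0.01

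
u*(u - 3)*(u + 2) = u^3 - u^2 - 6*u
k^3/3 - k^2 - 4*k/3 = k*(k/3 + 1/3)*(k - 4)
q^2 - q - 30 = (q - 6)*(q + 5)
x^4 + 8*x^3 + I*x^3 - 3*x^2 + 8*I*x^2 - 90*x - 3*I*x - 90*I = (x - 3)*(x + 5)*(x + 6)*(x + I)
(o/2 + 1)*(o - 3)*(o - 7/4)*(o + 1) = o^4/2 - 7*o^3/8 - 7*o^2/2 + 25*o/8 + 21/4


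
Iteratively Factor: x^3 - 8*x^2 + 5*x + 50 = (x - 5)*(x^2 - 3*x - 10) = (x - 5)^2*(x + 2)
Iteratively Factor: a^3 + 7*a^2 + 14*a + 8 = (a + 4)*(a^2 + 3*a + 2) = (a + 1)*(a + 4)*(a + 2)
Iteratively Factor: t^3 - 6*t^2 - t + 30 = (t - 3)*(t^2 - 3*t - 10) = (t - 5)*(t - 3)*(t + 2)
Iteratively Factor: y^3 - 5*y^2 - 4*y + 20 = (y - 2)*(y^2 - 3*y - 10) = (y - 5)*(y - 2)*(y + 2)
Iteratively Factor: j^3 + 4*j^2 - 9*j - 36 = (j + 3)*(j^2 + j - 12) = (j + 3)*(j + 4)*(j - 3)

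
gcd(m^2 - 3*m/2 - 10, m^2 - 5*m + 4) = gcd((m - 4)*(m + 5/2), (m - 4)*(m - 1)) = m - 4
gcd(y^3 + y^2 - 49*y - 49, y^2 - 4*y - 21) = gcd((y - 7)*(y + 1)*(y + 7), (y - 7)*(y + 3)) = y - 7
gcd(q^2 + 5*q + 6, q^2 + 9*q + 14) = q + 2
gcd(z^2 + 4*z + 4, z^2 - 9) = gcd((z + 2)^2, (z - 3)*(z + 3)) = 1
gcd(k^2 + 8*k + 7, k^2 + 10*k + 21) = k + 7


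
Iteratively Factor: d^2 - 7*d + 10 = (d - 5)*(d - 2)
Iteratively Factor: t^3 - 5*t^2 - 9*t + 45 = (t - 5)*(t^2 - 9) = (t - 5)*(t - 3)*(t + 3)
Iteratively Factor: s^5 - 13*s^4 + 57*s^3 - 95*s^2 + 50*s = (s - 5)*(s^4 - 8*s^3 + 17*s^2 - 10*s) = s*(s - 5)*(s^3 - 8*s^2 + 17*s - 10) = s*(s - 5)^2*(s^2 - 3*s + 2) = s*(s - 5)^2*(s - 2)*(s - 1)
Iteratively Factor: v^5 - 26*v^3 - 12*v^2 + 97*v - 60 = (v - 1)*(v^4 + v^3 - 25*v^2 - 37*v + 60) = (v - 1)*(v + 3)*(v^3 - 2*v^2 - 19*v + 20) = (v - 1)^2*(v + 3)*(v^2 - v - 20) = (v - 5)*(v - 1)^2*(v + 3)*(v + 4)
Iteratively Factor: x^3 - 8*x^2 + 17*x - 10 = (x - 1)*(x^2 - 7*x + 10) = (x - 5)*(x - 1)*(x - 2)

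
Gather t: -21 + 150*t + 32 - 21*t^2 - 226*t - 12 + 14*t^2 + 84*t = -7*t^2 + 8*t - 1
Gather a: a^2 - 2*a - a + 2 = a^2 - 3*a + 2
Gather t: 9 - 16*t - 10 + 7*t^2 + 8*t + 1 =7*t^2 - 8*t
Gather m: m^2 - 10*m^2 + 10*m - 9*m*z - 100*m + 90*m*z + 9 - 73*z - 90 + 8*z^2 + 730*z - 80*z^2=-9*m^2 + m*(81*z - 90) - 72*z^2 + 657*z - 81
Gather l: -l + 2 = 2 - l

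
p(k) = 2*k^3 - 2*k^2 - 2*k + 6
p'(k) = 6*k^2 - 4*k - 2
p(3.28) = 48.50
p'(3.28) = 49.43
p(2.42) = 17.79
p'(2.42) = 23.46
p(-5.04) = -290.77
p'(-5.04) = 170.57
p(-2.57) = -36.02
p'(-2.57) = 47.91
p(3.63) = 68.05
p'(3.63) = 62.54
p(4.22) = 112.25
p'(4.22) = 87.97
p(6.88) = 548.89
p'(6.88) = 254.49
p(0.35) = 5.14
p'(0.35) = -2.66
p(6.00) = 354.00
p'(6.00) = 190.00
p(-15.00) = -7164.00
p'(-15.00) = 1408.00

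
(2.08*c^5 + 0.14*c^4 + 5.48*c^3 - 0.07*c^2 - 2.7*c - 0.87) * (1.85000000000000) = 3.848*c^5 + 0.259*c^4 + 10.138*c^3 - 0.1295*c^2 - 4.995*c - 1.6095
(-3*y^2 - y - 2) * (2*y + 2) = -6*y^3 - 8*y^2 - 6*y - 4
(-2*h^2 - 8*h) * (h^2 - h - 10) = -2*h^4 - 6*h^3 + 28*h^2 + 80*h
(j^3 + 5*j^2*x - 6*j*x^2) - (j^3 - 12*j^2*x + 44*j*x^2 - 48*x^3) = 17*j^2*x - 50*j*x^2 + 48*x^3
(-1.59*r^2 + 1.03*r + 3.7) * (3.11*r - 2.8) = -4.9449*r^3 + 7.6553*r^2 + 8.623*r - 10.36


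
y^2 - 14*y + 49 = (y - 7)^2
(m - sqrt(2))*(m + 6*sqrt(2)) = m^2 + 5*sqrt(2)*m - 12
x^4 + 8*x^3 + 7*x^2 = x^2*(x + 1)*(x + 7)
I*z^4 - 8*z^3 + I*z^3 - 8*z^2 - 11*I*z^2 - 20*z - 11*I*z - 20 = (z + 1)*(z + 4*I)*(z + 5*I)*(I*z + 1)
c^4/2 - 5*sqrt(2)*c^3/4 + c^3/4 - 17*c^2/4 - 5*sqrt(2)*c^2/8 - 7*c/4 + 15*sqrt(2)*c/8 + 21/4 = (c/2 + sqrt(2)/2)*(c - 1)*(c + 3/2)*(c - 7*sqrt(2)/2)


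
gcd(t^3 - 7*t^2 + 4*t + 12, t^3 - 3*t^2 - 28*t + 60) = t^2 - 8*t + 12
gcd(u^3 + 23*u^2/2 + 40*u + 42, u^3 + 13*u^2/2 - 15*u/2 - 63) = u^2 + 19*u/2 + 21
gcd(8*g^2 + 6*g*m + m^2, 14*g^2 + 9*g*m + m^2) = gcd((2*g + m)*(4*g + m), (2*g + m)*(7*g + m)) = 2*g + m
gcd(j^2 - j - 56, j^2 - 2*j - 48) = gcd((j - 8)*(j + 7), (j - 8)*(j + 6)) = j - 8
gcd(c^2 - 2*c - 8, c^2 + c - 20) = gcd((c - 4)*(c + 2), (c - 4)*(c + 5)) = c - 4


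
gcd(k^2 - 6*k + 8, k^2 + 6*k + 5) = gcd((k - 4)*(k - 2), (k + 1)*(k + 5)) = 1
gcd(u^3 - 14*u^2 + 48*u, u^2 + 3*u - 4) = 1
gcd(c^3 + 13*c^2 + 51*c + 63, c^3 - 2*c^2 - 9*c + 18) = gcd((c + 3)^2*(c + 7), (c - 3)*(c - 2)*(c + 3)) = c + 3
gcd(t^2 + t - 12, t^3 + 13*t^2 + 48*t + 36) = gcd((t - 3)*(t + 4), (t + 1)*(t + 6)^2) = 1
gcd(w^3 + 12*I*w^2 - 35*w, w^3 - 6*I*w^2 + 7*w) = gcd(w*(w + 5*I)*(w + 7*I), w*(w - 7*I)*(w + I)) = w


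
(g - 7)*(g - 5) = g^2 - 12*g + 35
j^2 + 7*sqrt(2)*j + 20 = (j + 2*sqrt(2))*(j + 5*sqrt(2))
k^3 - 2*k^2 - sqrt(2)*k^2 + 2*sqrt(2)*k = k*(k - 2)*(k - sqrt(2))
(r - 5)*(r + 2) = r^2 - 3*r - 10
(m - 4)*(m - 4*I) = m^2 - 4*m - 4*I*m + 16*I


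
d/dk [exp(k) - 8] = exp(k)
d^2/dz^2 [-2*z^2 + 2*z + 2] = -4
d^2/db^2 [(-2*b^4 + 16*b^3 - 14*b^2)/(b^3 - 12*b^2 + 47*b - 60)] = 32*(-b^6 + 48*b^5 - 615*b^4 + 3448*b^3 - 9270*b^2 + 10800*b - 3150)/(b^9 - 36*b^8 + 573*b^7 - 5292*b^6 + 31251*b^5 - 122364*b^4 + 317663*b^3 - 527220*b^2 + 507600*b - 216000)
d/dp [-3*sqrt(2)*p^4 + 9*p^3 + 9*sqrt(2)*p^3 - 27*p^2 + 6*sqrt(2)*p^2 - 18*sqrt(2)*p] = -12*sqrt(2)*p^3 + 27*p^2 + 27*sqrt(2)*p^2 - 54*p + 12*sqrt(2)*p - 18*sqrt(2)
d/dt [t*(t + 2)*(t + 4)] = 3*t^2 + 12*t + 8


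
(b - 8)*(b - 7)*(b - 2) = b^3 - 17*b^2 + 86*b - 112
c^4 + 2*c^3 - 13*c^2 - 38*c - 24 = (c - 4)*(c + 1)*(c + 2)*(c + 3)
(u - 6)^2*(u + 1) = u^3 - 11*u^2 + 24*u + 36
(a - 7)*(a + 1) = a^2 - 6*a - 7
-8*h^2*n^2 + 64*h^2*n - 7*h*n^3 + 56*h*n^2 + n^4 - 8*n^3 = n*(-8*h + n)*(h + n)*(n - 8)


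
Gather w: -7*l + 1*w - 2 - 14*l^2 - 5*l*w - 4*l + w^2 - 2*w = -14*l^2 - 11*l + w^2 + w*(-5*l - 1) - 2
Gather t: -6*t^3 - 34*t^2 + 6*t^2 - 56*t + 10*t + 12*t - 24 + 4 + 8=-6*t^3 - 28*t^2 - 34*t - 12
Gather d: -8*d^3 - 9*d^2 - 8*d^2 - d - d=-8*d^3 - 17*d^2 - 2*d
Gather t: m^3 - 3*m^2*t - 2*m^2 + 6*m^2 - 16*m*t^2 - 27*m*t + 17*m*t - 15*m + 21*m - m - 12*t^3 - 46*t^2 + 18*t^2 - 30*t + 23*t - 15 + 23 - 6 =m^3 + 4*m^2 + 5*m - 12*t^3 + t^2*(-16*m - 28) + t*(-3*m^2 - 10*m - 7) + 2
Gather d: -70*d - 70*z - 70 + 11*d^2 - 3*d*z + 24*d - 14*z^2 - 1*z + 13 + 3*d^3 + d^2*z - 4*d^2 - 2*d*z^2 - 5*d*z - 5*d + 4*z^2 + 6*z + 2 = 3*d^3 + d^2*(z + 7) + d*(-2*z^2 - 8*z - 51) - 10*z^2 - 65*z - 55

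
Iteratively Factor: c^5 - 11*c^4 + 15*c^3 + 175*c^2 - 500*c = (c - 5)*(c^4 - 6*c^3 - 15*c^2 + 100*c) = c*(c - 5)*(c^3 - 6*c^2 - 15*c + 100) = c*(c - 5)^2*(c^2 - c - 20) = c*(c - 5)^2*(c + 4)*(c - 5)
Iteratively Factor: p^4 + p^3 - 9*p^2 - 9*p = (p)*(p^3 + p^2 - 9*p - 9) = p*(p + 1)*(p^2 - 9) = p*(p + 1)*(p + 3)*(p - 3)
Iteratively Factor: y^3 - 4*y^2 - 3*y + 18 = (y - 3)*(y^2 - y - 6) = (y - 3)*(y + 2)*(y - 3)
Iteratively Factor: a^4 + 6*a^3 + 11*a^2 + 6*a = (a + 2)*(a^3 + 4*a^2 + 3*a) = a*(a + 2)*(a^2 + 4*a + 3) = a*(a + 2)*(a + 3)*(a + 1)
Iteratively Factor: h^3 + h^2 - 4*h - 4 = (h + 2)*(h^2 - h - 2) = (h + 1)*(h + 2)*(h - 2)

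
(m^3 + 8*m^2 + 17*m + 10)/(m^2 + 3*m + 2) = m + 5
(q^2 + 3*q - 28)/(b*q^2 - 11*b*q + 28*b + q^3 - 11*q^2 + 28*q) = (q + 7)/(b*q - 7*b + q^2 - 7*q)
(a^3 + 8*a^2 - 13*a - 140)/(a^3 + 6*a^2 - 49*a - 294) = (a^2 + a - 20)/(a^2 - a - 42)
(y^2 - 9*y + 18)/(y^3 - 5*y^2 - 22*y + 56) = (y^2 - 9*y + 18)/(y^3 - 5*y^2 - 22*y + 56)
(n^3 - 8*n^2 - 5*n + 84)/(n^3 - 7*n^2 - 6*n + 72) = (n - 7)/(n - 6)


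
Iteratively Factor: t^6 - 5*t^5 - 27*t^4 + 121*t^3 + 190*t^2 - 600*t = (t - 5)*(t^5 - 27*t^3 - 14*t^2 + 120*t) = (t - 5)*(t + 3)*(t^4 - 3*t^3 - 18*t^2 + 40*t) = (t - 5)*(t - 2)*(t + 3)*(t^3 - t^2 - 20*t) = (t - 5)^2*(t - 2)*(t + 3)*(t^2 + 4*t) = t*(t - 5)^2*(t - 2)*(t + 3)*(t + 4)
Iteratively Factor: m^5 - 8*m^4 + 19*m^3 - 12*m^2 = (m)*(m^4 - 8*m^3 + 19*m^2 - 12*m) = m*(m - 3)*(m^3 - 5*m^2 + 4*m) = m*(m - 4)*(m - 3)*(m^2 - m) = m^2*(m - 4)*(m - 3)*(m - 1)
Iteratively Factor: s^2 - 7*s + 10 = (s - 2)*(s - 5)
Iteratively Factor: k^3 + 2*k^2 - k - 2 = (k + 1)*(k^2 + k - 2) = (k - 1)*(k + 1)*(k + 2)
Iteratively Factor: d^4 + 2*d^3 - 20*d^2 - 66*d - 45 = (d - 5)*(d^3 + 7*d^2 + 15*d + 9) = (d - 5)*(d + 1)*(d^2 + 6*d + 9) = (d - 5)*(d + 1)*(d + 3)*(d + 3)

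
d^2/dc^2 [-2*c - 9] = 0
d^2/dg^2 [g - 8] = 0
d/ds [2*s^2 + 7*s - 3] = 4*s + 7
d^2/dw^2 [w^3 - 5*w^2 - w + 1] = 6*w - 10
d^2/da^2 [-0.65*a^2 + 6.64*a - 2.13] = -1.30000000000000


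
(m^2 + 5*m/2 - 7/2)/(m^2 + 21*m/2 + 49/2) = (m - 1)/(m + 7)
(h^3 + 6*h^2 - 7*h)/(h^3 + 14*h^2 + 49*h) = (h - 1)/(h + 7)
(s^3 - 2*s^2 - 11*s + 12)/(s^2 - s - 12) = s - 1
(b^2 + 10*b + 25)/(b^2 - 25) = (b + 5)/(b - 5)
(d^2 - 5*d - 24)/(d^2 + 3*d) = (d - 8)/d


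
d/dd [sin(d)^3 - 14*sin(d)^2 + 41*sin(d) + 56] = (3*sin(d)^2 - 28*sin(d) + 41)*cos(d)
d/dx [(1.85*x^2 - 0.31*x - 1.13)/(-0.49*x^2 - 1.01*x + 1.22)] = (-2.0204*x^2 + 3.4066*x - 1.5195)/(0.2401*x^4 + 0.9898*x^3 - 0.1755*x^2 - 2.4644*x + 1.4884)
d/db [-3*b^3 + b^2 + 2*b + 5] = -9*b^2 + 2*b + 2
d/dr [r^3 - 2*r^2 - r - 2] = 3*r^2 - 4*r - 1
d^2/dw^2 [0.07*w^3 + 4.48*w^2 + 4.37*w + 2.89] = 0.42*w + 8.96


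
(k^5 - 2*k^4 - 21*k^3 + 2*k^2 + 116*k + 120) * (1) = k^5 - 2*k^4 - 21*k^3 + 2*k^2 + 116*k + 120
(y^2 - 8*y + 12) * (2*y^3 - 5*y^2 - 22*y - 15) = 2*y^5 - 21*y^4 + 42*y^3 + 101*y^2 - 144*y - 180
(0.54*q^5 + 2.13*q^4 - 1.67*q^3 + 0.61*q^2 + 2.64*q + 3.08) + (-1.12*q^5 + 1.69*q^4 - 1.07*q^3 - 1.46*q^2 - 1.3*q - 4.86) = -0.58*q^5 + 3.82*q^4 - 2.74*q^3 - 0.85*q^2 + 1.34*q - 1.78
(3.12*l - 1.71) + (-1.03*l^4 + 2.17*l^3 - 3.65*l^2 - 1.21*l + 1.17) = -1.03*l^4 + 2.17*l^3 - 3.65*l^2 + 1.91*l - 0.54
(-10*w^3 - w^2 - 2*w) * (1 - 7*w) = 70*w^4 - 3*w^3 + 13*w^2 - 2*w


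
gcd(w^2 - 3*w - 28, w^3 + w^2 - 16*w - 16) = w + 4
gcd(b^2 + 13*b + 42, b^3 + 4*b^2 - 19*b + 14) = b + 7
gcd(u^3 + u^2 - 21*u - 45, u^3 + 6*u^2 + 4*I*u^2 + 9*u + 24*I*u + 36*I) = u^2 + 6*u + 9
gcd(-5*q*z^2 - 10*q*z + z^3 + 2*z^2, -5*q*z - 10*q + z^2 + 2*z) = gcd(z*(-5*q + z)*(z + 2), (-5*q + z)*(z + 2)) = -5*q*z - 10*q + z^2 + 2*z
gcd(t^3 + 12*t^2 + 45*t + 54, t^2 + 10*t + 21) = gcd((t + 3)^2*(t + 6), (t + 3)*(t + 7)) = t + 3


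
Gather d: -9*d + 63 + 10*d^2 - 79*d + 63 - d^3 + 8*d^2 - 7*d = -d^3 + 18*d^2 - 95*d + 126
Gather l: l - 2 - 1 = l - 3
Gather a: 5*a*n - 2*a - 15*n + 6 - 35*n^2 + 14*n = a*(5*n - 2) - 35*n^2 - n + 6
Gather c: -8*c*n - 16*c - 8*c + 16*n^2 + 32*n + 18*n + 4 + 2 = c*(-8*n - 24) + 16*n^2 + 50*n + 6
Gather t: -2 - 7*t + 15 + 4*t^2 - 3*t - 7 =4*t^2 - 10*t + 6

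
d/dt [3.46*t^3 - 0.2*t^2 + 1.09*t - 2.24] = 10.38*t^2 - 0.4*t + 1.09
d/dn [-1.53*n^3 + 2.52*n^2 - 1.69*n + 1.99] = -4.59*n^2 + 5.04*n - 1.69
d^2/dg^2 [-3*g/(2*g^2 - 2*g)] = -3/(g^3 - 3*g^2 + 3*g - 1)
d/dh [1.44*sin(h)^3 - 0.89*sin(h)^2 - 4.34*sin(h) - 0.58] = (4.32*sin(h)^2 - 1.78*sin(h) - 4.34)*cos(h)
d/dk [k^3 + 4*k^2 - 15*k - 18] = 3*k^2 + 8*k - 15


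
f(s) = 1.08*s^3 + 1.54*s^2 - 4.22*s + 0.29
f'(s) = 3.24*s^2 + 3.08*s - 4.22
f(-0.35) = 1.91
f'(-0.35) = -4.90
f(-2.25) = 5.28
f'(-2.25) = 5.25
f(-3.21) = -6.02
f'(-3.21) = 19.28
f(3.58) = 54.47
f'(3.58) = 48.33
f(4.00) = 77.17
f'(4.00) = 59.94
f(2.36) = 13.10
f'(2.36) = 21.09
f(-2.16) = 5.71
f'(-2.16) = 4.24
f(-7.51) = -338.61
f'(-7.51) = 155.39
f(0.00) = 0.29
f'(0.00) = -4.22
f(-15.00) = -3234.91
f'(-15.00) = 678.58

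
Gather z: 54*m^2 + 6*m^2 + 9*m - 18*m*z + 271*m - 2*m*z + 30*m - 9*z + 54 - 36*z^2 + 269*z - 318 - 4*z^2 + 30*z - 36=60*m^2 + 310*m - 40*z^2 + z*(290 - 20*m) - 300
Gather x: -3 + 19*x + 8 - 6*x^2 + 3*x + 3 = -6*x^2 + 22*x + 8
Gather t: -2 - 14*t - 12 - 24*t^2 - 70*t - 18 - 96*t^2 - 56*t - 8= -120*t^2 - 140*t - 40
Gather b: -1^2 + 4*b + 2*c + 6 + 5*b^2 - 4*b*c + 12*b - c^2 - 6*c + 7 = 5*b^2 + b*(16 - 4*c) - c^2 - 4*c + 12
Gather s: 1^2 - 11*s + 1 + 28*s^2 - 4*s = 28*s^2 - 15*s + 2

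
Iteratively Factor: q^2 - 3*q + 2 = (q - 1)*(q - 2)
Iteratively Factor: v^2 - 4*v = (v - 4)*(v)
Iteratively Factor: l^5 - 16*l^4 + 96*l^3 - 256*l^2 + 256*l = (l)*(l^4 - 16*l^3 + 96*l^2 - 256*l + 256) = l*(l - 4)*(l^3 - 12*l^2 + 48*l - 64) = l*(l - 4)^2*(l^2 - 8*l + 16) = l*(l - 4)^3*(l - 4)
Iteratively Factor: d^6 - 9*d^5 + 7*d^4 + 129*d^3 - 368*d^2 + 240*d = (d - 1)*(d^5 - 8*d^4 - d^3 + 128*d^2 - 240*d) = d*(d - 1)*(d^4 - 8*d^3 - d^2 + 128*d - 240) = d*(d - 1)*(d + 4)*(d^3 - 12*d^2 + 47*d - 60) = d*(d - 4)*(d - 1)*(d + 4)*(d^2 - 8*d + 15) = d*(d - 4)*(d - 3)*(d - 1)*(d + 4)*(d - 5)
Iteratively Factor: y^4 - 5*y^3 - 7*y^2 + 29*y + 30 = (y - 3)*(y^3 - 2*y^2 - 13*y - 10) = (y - 5)*(y - 3)*(y^2 + 3*y + 2) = (y - 5)*(y - 3)*(y + 1)*(y + 2)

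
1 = 1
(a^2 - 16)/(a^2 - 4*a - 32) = (a - 4)/(a - 8)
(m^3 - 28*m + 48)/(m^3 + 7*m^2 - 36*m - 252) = (m^2 - 6*m + 8)/(m^2 + m - 42)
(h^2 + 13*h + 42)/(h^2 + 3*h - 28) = (h + 6)/(h - 4)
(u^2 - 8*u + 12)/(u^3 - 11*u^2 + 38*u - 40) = (u - 6)/(u^2 - 9*u + 20)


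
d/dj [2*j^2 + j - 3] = 4*j + 1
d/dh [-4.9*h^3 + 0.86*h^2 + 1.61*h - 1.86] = -14.7*h^2 + 1.72*h + 1.61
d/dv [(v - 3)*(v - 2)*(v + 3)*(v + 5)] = 4*v^3 + 9*v^2 - 38*v - 27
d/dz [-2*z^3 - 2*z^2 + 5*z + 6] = -6*z^2 - 4*z + 5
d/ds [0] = 0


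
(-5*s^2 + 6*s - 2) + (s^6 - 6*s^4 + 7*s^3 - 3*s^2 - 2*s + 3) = s^6 - 6*s^4 + 7*s^3 - 8*s^2 + 4*s + 1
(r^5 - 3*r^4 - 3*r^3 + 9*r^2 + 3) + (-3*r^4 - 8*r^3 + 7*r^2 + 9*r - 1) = r^5 - 6*r^4 - 11*r^3 + 16*r^2 + 9*r + 2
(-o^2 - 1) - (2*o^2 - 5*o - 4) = -3*o^2 + 5*o + 3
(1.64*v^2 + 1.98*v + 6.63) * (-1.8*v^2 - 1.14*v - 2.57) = -2.952*v^4 - 5.4336*v^3 - 18.406*v^2 - 12.6468*v - 17.0391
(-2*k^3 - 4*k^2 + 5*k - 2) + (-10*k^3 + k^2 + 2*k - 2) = -12*k^3 - 3*k^2 + 7*k - 4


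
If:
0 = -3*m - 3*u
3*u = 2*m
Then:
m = 0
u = 0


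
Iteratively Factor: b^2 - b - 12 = (b - 4)*(b + 3)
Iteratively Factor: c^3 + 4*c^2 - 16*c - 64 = (c - 4)*(c^2 + 8*c + 16) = (c - 4)*(c + 4)*(c + 4)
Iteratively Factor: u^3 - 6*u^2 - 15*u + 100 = (u + 4)*(u^2 - 10*u + 25) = (u - 5)*(u + 4)*(u - 5)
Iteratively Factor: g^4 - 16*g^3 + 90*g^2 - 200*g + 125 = (g - 1)*(g^3 - 15*g^2 + 75*g - 125) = (g - 5)*(g - 1)*(g^2 - 10*g + 25) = (g - 5)^2*(g - 1)*(g - 5)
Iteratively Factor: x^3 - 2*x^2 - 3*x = (x + 1)*(x^2 - 3*x) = (x - 3)*(x + 1)*(x)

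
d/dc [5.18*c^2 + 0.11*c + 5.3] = 10.36*c + 0.11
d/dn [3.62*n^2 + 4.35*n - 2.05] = 7.24*n + 4.35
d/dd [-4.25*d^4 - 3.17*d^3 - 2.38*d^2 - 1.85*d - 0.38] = -17.0*d^3 - 9.51*d^2 - 4.76*d - 1.85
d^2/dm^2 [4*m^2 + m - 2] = 8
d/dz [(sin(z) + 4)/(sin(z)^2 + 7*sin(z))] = (-8*sin(z) + cos(z)^2 - 29)*cos(z)/((sin(z) + 7)^2*sin(z)^2)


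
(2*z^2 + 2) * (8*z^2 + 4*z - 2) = 16*z^4 + 8*z^3 + 12*z^2 + 8*z - 4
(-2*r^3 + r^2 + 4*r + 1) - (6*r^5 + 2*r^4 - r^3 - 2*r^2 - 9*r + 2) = -6*r^5 - 2*r^4 - r^3 + 3*r^2 + 13*r - 1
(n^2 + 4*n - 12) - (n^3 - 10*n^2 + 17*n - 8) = -n^3 + 11*n^2 - 13*n - 4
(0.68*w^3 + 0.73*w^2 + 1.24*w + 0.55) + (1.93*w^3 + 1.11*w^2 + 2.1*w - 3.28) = 2.61*w^3 + 1.84*w^2 + 3.34*w - 2.73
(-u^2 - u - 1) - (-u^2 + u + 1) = -2*u - 2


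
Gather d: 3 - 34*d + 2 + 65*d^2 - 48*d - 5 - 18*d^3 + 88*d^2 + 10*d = -18*d^3 + 153*d^2 - 72*d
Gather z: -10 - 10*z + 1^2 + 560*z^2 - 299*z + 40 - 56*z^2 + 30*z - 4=504*z^2 - 279*z + 27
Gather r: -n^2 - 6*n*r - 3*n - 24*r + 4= -n^2 - 3*n + r*(-6*n - 24) + 4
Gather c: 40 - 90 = -50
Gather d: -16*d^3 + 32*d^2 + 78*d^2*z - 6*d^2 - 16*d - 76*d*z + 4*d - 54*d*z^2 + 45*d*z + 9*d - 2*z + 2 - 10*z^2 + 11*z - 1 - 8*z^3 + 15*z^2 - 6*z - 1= -16*d^3 + d^2*(78*z + 26) + d*(-54*z^2 - 31*z - 3) - 8*z^3 + 5*z^2 + 3*z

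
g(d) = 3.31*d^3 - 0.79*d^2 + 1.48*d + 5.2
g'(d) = 9.93*d^2 - 1.58*d + 1.48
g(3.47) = 139.12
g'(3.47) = 115.56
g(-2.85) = -82.06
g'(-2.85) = 86.64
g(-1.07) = -1.34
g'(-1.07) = 14.54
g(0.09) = 5.33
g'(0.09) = 1.42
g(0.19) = 5.48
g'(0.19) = 1.54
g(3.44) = 135.68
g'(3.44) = 113.55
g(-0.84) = 1.44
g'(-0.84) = 9.81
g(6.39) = 846.04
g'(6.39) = 396.85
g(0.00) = 5.20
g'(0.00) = 1.48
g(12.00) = 5628.88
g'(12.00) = 1412.44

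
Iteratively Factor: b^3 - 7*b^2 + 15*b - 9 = (b - 3)*(b^2 - 4*b + 3) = (b - 3)*(b - 1)*(b - 3)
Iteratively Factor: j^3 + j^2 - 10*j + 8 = (j - 1)*(j^2 + 2*j - 8) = (j - 2)*(j - 1)*(j + 4)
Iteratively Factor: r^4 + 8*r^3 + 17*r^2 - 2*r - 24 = (r - 1)*(r^3 + 9*r^2 + 26*r + 24) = (r - 1)*(r + 4)*(r^2 + 5*r + 6) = (r - 1)*(r + 2)*(r + 4)*(r + 3)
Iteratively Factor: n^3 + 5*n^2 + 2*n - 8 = (n + 4)*(n^2 + n - 2) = (n - 1)*(n + 4)*(n + 2)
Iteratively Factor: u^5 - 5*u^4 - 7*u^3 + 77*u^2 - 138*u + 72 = (u - 3)*(u^4 - 2*u^3 - 13*u^2 + 38*u - 24) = (u - 3)^2*(u^3 + u^2 - 10*u + 8) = (u - 3)^2*(u - 1)*(u^2 + 2*u - 8) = (u - 3)^2*(u - 1)*(u + 4)*(u - 2)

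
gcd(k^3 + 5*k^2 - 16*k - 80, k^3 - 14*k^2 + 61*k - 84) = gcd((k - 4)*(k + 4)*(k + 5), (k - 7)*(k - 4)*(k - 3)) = k - 4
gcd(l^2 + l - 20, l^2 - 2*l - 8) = l - 4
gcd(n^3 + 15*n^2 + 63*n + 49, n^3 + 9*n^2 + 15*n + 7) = n^2 + 8*n + 7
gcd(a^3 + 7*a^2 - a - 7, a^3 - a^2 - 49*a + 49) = a^2 + 6*a - 7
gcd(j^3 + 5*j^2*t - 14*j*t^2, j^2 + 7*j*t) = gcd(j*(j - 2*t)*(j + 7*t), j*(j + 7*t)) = j^2 + 7*j*t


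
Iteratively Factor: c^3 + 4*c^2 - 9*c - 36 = (c - 3)*(c^2 + 7*c + 12) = (c - 3)*(c + 4)*(c + 3)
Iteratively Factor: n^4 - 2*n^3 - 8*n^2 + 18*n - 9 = (n + 3)*(n^3 - 5*n^2 + 7*n - 3) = (n - 1)*(n + 3)*(n^2 - 4*n + 3) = (n - 1)^2*(n + 3)*(n - 3)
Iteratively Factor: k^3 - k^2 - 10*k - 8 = (k + 1)*(k^2 - 2*k - 8) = (k - 4)*(k + 1)*(k + 2)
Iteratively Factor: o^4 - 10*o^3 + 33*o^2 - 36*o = (o - 3)*(o^3 - 7*o^2 + 12*o) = o*(o - 3)*(o^2 - 7*o + 12) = o*(o - 4)*(o - 3)*(o - 3)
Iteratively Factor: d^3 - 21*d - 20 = (d + 4)*(d^2 - 4*d - 5) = (d - 5)*(d + 4)*(d + 1)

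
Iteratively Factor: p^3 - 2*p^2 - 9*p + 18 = (p - 2)*(p^2 - 9) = (p - 2)*(p + 3)*(p - 3)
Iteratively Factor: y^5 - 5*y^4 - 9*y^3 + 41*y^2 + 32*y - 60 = (y - 3)*(y^4 - 2*y^3 - 15*y^2 - 4*y + 20) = (y - 3)*(y - 1)*(y^3 - y^2 - 16*y - 20) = (y - 3)*(y - 1)*(y + 2)*(y^2 - 3*y - 10) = (y - 5)*(y - 3)*(y - 1)*(y + 2)*(y + 2)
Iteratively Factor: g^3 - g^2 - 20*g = (g - 5)*(g^2 + 4*g) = (g - 5)*(g + 4)*(g)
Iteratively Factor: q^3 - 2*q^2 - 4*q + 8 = (q + 2)*(q^2 - 4*q + 4) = (q - 2)*(q + 2)*(q - 2)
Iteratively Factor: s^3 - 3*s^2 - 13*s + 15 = (s - 5)*(s^2 + 2*s - 3) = (s - 5)*(s - 1)*(s + 3)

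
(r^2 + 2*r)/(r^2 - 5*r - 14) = r/(r - 7)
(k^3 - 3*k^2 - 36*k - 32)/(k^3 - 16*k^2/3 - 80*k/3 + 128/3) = 3*(k + 1)/(3*k - 4)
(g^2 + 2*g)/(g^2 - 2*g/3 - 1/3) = 3*g*(g + 2)/(3*g^2 - 2*g - 1)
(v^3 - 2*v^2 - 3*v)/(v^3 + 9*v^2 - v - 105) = v*(v + 1)/(v^2 + 12*v + 35)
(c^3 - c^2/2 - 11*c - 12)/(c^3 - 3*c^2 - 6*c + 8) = (c + 3/2)/(c - 1)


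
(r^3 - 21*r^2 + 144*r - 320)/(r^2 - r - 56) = (r^2 - 13*r + 40)/(r + 7)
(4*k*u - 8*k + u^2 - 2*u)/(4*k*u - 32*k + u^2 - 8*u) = (u - 2)/(u - 8)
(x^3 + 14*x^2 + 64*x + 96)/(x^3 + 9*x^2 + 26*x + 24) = (x^2 + 10*x + 24)/(x^2 + 5*x + 6)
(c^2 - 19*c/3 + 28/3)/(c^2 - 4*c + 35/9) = 3*(c - 4)/(3*c - 5)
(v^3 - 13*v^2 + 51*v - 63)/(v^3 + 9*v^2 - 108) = (v^2 - 10*v + 21)/(v^2 + 12*v + 36)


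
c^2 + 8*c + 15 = (c + 3)*(c + 5)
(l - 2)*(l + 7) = l^2 + 5*l - 14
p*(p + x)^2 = p^3 + 2*p^2*x + p*x^2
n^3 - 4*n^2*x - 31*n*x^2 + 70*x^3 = (n - 7*x)*(n - 2*x)*(n + 5*x)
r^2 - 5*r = r*(r - 5)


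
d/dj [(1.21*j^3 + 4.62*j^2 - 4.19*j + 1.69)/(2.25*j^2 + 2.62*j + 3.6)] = (2.7225*j^4 + 6.3404*j^3 + 34.5999*j^2 + 25.659*j - 19.5118)/(5.0625*j^4 + 11.79*j^3 + 23.0644*j^2 + 18.864*j + 12.96)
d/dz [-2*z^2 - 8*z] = -4*z - 8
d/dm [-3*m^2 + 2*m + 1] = 2 - 6*m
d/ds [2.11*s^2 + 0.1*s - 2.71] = 4.22*s + 0.1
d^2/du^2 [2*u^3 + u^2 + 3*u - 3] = 12*u + 2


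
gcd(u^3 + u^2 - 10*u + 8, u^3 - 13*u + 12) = u^2 + 3*u - 4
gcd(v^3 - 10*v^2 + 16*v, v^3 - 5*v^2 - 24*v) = v^2 - 8*v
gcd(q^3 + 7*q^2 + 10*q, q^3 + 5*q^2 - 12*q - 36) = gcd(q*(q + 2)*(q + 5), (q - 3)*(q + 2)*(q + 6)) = q + 2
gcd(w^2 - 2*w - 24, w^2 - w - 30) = w - 6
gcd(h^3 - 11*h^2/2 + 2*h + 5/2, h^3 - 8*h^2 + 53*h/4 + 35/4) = h^2 - 9*h/2 - 5/2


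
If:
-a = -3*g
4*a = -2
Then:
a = -1/2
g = -1/6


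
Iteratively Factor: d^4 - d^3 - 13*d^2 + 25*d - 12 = (d - 1)*(d^3 - 13*d + 12) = (d - 1)*(d + 4)*(d^2 - 4*d + 3) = (d - 3)*(d - 1)*(d + 4)*(d - 1)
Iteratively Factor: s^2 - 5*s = (s - 5)*(s)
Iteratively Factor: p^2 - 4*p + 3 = (p - 1)*(p - 3)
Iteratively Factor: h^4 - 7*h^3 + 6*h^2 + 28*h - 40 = (h + 2)*(h^3 - 9*h^2 + 24*h - 20) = (h - 5)*(h + 2)*(h^2 - 4*h + 4) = (h - 5)*(h - 2)*(h + 2)*(h - 2)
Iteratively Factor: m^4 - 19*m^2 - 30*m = (m + 3)*(m^3 - 3*m^2 - 10*m) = (m - 5)*(m + 3)*(m^2 + 2*m) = (m - 5)*(m + 2)*(m + 3)*(m)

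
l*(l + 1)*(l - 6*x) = l^3 - 6*l^2*x + l^2 - 6*l*x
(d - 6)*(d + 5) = d^2 - d - 30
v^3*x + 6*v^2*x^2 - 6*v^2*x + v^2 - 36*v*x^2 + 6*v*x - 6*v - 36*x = (v - 6)*(v + 6*x)*(v*x + 1)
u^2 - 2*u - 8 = (u - 4)*(u + 2)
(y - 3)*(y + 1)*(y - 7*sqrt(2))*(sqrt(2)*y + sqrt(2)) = sqrt(2)*y^4 - 14*y^3 - sqrt(2)*y^3 - 5*sqrt(2)*y^2 + 14*y^2 - 3*sqrt(2)*y + 70*y + 42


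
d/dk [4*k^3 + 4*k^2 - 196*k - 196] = 12*k^2 + 8*k - 196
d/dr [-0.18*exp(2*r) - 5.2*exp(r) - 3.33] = (-0.36*exp(r) - 5.2)*exp(r)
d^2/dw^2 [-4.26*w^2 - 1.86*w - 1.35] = -8.52000000000000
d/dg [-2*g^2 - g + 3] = -4*g - 1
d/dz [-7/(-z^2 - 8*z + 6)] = 14*(-z - 4)/(z^2 + 8*z - 6)^2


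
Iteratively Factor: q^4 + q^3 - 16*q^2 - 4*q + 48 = (q + 2)*(q^3 - q^2 - 14*q + 24) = (q - 3)*(q + 2)*(q^2 + 2*q - 8) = (q - 3)*(q + 2)*(q + 4)*(q - 2)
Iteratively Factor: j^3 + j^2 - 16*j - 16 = (j + 1)*(j^2 - 16) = (j - 4)*(j + 1)*(j + 4)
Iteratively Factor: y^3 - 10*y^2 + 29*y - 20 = (y - 1)*(y^2 - 9*y + 20) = (y - 4)*(y - 1)*(y - 5)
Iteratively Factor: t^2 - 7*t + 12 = (t - 3)*(t - 4)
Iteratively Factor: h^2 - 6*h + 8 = (h - 2)*(h - 4)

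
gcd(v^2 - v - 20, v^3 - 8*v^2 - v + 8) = 1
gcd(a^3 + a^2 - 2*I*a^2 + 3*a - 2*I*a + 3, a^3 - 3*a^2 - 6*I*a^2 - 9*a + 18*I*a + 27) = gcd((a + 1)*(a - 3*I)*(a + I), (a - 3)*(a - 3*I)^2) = a - 3*I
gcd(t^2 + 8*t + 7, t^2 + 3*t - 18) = 1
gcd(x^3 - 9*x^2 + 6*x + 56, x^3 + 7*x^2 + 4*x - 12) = x + 2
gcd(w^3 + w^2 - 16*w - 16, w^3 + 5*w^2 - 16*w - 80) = w^2 - 16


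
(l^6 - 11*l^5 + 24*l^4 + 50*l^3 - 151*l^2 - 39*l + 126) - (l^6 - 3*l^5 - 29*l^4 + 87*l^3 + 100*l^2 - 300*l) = -8*l^5 + 53*l^4 - 37*l^3 - 251*l^2 + 261*l + 126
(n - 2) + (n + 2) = 2*n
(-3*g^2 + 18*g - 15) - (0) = -3*g^2 + 18*g - 15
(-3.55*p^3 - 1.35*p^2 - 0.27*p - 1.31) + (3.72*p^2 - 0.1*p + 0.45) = -3.55*p^3 + 2.37*p^2 - 0.37*p - 0.86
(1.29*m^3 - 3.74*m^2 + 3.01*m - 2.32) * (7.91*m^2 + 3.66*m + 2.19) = 10.2039*m^5 - 24.862*m^4 + 12.9458*m^3 - 15.5252*m^2 - 1.8993*m - 5.0808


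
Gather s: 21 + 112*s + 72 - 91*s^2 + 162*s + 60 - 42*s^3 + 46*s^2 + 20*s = -42*s^3 - 45*s^2 + 294*s + 153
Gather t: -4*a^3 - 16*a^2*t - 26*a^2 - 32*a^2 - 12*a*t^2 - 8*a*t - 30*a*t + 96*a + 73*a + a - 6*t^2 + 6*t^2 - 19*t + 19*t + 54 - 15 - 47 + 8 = -4*a^3 - 58*a^2 - 12*a*t^2 + 170*a + t*(-16*a^2 - 38*a)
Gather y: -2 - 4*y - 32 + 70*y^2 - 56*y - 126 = 70*y^2 - 60*y - 160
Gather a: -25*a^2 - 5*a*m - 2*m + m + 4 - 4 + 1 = -25*a^2 - 5*a*m - m + 1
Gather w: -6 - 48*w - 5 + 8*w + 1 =-40*w - 10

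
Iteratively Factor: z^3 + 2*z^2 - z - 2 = (z - 1)*(z^2 + 3*z + 2) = (z - 1)*(z + 1)*(z + 2)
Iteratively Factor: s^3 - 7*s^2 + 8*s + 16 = (s - 4)*(s^2 - 3*s - 4) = (s - 4)^2*(s + 1)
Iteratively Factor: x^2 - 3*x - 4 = (x - 4)*(x + 1)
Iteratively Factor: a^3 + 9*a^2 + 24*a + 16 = (a + 4)*(a^2 + 5*a + 4) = (a + 4)^2*(a + 1)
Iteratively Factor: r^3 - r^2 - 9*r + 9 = (r - 3)*(r^2 + 2*r - 3) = (r - 3)*(r - 1)*(r + 3)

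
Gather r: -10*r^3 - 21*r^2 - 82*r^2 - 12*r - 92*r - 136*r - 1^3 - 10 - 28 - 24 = -10*r^3 - 103*r^2 - 240*r - 63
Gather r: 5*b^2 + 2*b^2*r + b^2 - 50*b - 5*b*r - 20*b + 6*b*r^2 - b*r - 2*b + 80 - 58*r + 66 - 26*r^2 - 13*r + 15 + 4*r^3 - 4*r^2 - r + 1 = 6*b^2 - 72*b + 4*r^3 + r^2*(6*b - 30) + r*(2*b^2 - 6*b - 72) + 162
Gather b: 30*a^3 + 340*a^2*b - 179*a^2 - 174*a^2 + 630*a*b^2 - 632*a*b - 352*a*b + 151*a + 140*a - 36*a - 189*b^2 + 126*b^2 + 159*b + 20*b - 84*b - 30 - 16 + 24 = 30*a^3 - 353*a^2 + 255*a + b^2*(630*a - 63) + b*(340*a^2 - 984*a + 95) - 22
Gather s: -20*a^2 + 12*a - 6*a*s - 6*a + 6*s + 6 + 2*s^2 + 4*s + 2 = -20*a^2 + 6*a + 2*s^2 + s*(10 - 6*a) + 8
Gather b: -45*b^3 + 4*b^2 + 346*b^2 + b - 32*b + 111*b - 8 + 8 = -45*b^3 + 350*b^2 + 80*b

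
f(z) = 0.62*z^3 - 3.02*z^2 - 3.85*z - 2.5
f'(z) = 1.86*z^2 - 6.04*z - 3.85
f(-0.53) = -1.40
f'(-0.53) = -0.13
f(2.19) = -18.90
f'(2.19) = -8.16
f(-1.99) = -11.68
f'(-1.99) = 15.54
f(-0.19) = -1.88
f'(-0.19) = -2.64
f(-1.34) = -4.26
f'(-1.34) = 7.58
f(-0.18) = -1.91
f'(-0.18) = -2.70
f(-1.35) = -4.33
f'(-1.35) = 7.69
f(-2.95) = -33.34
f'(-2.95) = 30.15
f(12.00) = 587.78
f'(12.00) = 191.51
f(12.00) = 587.78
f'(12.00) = 191.51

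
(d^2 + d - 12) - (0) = d^2 + d - 12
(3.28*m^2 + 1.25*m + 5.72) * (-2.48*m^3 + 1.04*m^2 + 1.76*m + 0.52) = -8.1344*m^5 + 0.3112*m^4 - 7.1128*m^3 + 9.8544*m^2 + 10.7172*m + 2.9744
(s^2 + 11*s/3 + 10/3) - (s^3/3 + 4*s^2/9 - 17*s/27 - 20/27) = -s^3/3 + 5*s^2/9 + 116*s/27 + 110/27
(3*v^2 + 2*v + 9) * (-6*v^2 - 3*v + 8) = -18*v^4 - 21*v^3 - 36*v^2 - 11*v + 72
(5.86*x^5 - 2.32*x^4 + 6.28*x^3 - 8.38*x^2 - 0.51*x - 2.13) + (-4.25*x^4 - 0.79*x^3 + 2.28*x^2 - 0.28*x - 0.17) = 5.86*x^5 - 6.57*x^4 + 5.49*x^3 - 6.1*x^2 - 0.79*x - 2.3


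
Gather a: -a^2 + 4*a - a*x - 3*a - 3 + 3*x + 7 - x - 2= -a^2 + a*(1 - x) + 2*x + 2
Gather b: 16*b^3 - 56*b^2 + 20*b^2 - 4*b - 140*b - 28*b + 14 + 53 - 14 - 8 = 16*b^3 - 36*b^2 - 172*b + 45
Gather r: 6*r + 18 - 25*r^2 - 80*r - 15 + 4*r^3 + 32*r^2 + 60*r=4*r^3 + 7*r^2 - 14*r + 3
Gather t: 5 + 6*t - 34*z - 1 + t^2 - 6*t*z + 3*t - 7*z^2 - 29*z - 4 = t^2 + t*(9 - 6*z) - 7*z^2 - 63*z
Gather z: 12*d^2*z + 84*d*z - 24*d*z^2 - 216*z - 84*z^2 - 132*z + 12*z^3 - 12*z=12*z^3 + z^2*(-24*d - 84) + z*(12*d^2 + 84*d - 360)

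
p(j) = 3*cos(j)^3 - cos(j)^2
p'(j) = -9*sin(j)*cos(j)^2 + 2*sin(j)*cos(j) = (2 - 9*cos(j))*sin(j)*cos(j)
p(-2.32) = -1.41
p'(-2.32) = 4.05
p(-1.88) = -0.18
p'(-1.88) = 1.37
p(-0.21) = 1.85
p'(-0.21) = 1.39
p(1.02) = 0.16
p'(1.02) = -1.21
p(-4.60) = -0.02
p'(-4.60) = -0.34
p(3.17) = -4.00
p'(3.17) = 0.31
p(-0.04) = 1.99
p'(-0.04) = 0.28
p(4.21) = -0.57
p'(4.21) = 2.67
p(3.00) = -3.89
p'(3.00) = -1.52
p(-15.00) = -1.89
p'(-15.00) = 4.37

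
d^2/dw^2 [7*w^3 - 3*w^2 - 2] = 42*w - 6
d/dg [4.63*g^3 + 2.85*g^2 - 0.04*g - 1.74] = 13.89*g^2 + 5.7*g - 0.04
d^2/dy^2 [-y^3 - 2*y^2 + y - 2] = -6*y - 4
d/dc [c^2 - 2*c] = 2*c - 2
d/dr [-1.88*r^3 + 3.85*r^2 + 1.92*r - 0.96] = -5.64*r^2 + 7.7*r + 1.92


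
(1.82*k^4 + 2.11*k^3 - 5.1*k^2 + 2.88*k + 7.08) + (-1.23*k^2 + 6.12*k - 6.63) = 1.82*k^4 + 2.11*k^3 - 6.33*k^2 + 9.0*k + 0.45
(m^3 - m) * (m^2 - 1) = m^5 - 2*m^3 + m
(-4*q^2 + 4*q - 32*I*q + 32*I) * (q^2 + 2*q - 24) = -4*q^4 - 4*q^3 - 32*I*q^3 + 104*q^2 - 32*I*q^2 - 96*q + 832*I*q - 768*I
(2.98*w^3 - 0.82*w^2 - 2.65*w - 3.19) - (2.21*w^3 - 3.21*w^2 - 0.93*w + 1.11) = 0.77*w^3 + 2.39*w^2 - 1.72*w - 4.3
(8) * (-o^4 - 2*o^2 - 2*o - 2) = -8*o^4 - 16*o^2 - 16*o - 16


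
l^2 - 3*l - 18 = (l - 6)*(l + 3)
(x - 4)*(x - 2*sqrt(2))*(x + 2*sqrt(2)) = x^3 - 4*x^2 - 8*x + 32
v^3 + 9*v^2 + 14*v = v*(v + 2)*(v + 7)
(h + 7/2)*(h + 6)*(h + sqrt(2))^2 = h^4 + 2*sqrt(2)*h^3 + 19*h^3/2 + 23*h^2 + 19*sqrt(2)*h^2 + 19*h + 42*sqrt(2)*h + 42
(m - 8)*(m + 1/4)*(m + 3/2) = m^3 - 25*m^2/4 - 109*m/8 - 3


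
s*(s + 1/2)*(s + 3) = s^3 + 7*s^2/2 + 3*s/2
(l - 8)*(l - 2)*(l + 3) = l^3 - 7*l^2 - 14*l + 48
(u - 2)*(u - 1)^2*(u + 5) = u^4 + u^3 - 15*u^2 + 23*u - 10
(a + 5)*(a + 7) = a^2 + 12*a + 35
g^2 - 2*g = g*(g - 2)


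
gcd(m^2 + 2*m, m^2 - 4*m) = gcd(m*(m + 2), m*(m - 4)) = m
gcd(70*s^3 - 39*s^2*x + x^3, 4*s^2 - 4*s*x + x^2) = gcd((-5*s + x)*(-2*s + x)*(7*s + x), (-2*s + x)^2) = -2*s + x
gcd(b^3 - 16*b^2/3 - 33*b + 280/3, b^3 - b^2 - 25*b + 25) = b + 5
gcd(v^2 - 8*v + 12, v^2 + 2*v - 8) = v - 2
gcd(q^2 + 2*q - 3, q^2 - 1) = q - 1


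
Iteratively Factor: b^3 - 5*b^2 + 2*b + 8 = (b - 2)*(b^2 - 3*b - 4) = (b - 2)*(b + 1)*(b - 4)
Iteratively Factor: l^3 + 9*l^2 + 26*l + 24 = (l + 2)*(l^2 + 7*l + 12) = (l + 2)*(l + 3)*(l + 4)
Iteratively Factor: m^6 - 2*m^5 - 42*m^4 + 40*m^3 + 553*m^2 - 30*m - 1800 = (m + 3)*(m^5 - 5*m^4 - 27*m^3 + 121*m^2 + 190*m - 600) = (m + 3)^2*(m^4 - 8*m^3 - 3*m^2 + 130*m - 200) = (m - 2)*(m + 3)^2*(m^3 - 6*m^2 - 15*m + 100) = (m - 2)*(m + 3)^2*(m + 4)*(m^2 - 10*m + 25) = (m - 5)*(m - 2)*(m + 3)^2*(m + 4)*(m - 5)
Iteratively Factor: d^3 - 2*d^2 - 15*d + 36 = (d - 3)*(d^2 + d - 12) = (d - 3)^2*(d + 4)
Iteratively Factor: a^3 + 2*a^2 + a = (a + 1)*(a^2 + a) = (a + 1)^2*(a)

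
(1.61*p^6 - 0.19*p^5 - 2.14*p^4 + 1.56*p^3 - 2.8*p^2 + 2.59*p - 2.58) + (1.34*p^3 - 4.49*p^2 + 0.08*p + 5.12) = 1.61*p^6 - 0.19*p^5 - 2.14*p^4 + 2.9*p^3 - 7.29*p^2 + 2.67*p + 2.54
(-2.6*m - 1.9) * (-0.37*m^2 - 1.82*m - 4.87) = 0.962*m^3 + 5.435*m^2 + 16.12*m + 9.253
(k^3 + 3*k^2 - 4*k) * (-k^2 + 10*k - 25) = -k^5 + 7*k^4 + 9*k^3 - 115*k^2 + 100*k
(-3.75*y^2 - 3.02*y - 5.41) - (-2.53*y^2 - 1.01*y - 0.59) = -1.22*y^2 - 2.01*y - 4.82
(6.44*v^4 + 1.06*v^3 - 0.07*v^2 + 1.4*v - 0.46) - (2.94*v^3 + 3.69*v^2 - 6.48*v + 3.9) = 6.44*v^4 - 1.88*v^3 - 3.76*v^2 + 7.88*v - 4.36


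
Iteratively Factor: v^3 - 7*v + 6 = (v - 1)*(v^2 + v - 6) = (v - 1)*(v + 3)*(v - 2)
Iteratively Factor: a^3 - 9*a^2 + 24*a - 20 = (a - 2)*(a^2 - 7*a + 10) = (a - 5)*(a - 2)*(a - 2)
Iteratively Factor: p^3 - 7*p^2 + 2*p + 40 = (p + 2)*(p^2 - 9*p + 20) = (p - 5)*(p + 2)*(p - 4)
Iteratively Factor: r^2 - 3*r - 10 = (r + 2)*(r - 5)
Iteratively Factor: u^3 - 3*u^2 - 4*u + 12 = (u - 2)*(u^2 - u - 6) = (u - 2)*(u + 2)*(u - 3)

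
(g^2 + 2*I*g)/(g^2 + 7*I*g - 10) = g/(g + 5*I)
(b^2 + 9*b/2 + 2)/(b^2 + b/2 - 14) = (2*b + 1)/(2*b - 7)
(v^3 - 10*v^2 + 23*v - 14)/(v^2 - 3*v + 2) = v - 7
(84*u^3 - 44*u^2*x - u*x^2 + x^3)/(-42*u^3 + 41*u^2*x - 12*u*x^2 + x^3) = (-42*u^2 + u*x + x^2)/(21*u^2 - 10*u*x + x^2)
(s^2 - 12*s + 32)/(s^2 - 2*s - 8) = (s - 8)/(s + 2)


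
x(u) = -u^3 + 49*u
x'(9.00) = -194.00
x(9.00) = -288.00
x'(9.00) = -194.00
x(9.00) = -288.00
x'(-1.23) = 44.46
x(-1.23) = -58.41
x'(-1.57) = 41.61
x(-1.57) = -73.06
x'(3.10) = 20.17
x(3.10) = 122.11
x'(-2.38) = 32.01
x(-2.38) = -103.14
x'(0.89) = 46.62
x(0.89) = 42.91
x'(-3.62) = 9.69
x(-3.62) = -129.94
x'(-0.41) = 48.50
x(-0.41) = -20.02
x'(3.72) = 7.48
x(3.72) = 130.80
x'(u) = 49 - 3*u^2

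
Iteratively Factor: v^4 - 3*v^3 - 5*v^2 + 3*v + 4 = (v - 4)*(v^3 + v^2 - v - 1) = (v - 4)*(v + 1)*(v^2 - 1) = (v - 4)*(v + 1)^2*(v - 1)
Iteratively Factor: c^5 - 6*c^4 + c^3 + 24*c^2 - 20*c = (c - 5)*(c^4 - c^3 - 4*c^2 + 4*c) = (c - 5)*(c - 1)*(c^3 - 4*c) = c*(c - 5)*(c - 1)*(c^2 - 4) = c*(c - 5)*(c - 2)*(c - 1)*(c + 2)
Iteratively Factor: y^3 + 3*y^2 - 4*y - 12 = (y - 2)*(y^2 + 5*y + 6) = (y - 2)*(y + 2)*(y + 3)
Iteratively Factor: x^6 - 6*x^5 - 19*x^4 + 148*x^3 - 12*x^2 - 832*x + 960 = (x - 5)*(x^5 - x^4 - 24*x^3 + 28*x^2 + 128*x - 192) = (x - 5)*(x + 3)*(x^4 - 4*x^3 - 12*x^2 + 64*x - 64) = (x - 5)*(x + 3)*(x + 4)*(x^3 - 8*x^2 + 20*x - 16) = (x - 5)*(x - 2)*(x + 3)*(x + 4)*(x^2 - 6*x + 8) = (x - 5)*(x - 2)^2*(x + 3)*(x + 4)*(x - 4)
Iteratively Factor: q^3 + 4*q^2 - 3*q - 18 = (q - 2)*(q^2 + 6*q + 9) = (q - 2)*(q + 3)*(q + 3)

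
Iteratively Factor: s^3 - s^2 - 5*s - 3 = (s - 3)*(s^2 + 2*s + 1) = (s - 3)*(s + 1)*(s + 1)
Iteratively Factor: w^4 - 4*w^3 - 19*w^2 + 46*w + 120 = (w - 4)*(w^3 - 19*w - 30) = (w - 4)*(w + 3)*(w^2 - 3*w - 10) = (w - 4)*(w + 2)*(w + 3)*(w - 5)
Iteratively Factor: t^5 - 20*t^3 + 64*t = (t - 2)*(t^4 + 2*t^3 - 16*t^2 - 32*t) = (t - 2)*(t + 2)*(t^3 - 16*t) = t*(t - 2)*(t + 2)*(t^2 - 16) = t*(t - 2)*(t + 2)*(t + 4)*(t - 4)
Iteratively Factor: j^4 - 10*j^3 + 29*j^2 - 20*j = (j - 4)*(j^3 - 6*j^2 + 5*j) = j*(j - 4)*(j^2 - 6*j + 5) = j*(j - 5)*(j - 4)*(j - 1)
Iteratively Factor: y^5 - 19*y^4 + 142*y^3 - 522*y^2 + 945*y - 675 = (y - 3)*(y^4 - 16*y^3 + 94*y^2 - 240*y + 225) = (y - 5)*(y - 3)*(y^3 - 11*y^2 + 39*y - 45) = (y - 5)*(y - 3)^2*(y^2 - 8*y + 15) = (y - 5)*(y - 3)^3*(y - 5)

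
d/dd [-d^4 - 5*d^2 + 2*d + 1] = -4*d^3 - 10*d + 2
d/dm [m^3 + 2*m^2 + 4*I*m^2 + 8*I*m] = 3*m^2 + m*(4 + 8*I) + 8*I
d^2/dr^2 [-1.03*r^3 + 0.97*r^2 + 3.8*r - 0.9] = 1.94 - 6.18*r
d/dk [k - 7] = 1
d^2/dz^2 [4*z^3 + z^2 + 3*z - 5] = 24*z + 2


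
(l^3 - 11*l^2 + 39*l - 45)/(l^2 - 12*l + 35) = (l^2 - 6*l + 9)/(l - 7)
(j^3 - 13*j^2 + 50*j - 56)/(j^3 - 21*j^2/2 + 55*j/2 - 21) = 2*(j - 4)/(2*j - 3)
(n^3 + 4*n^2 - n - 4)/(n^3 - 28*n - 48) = (n^2 - 1)/(n^2 - 4*n - 12)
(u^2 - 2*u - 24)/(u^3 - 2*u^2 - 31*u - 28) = (u - 6)/(u^2 - 6*u - 7)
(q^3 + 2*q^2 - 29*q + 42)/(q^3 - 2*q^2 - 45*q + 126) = (q - 2)/(q - 6)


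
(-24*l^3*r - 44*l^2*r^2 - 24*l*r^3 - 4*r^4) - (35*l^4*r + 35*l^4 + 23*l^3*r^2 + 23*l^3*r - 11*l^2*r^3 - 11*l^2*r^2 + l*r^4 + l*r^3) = -35*l^4*r - 35*l^4 - 23*l^3*r^2 - 47*l^3*r + 11*l^2*r^3 - 33*l^2*r^2 - l*r^4 - 25*l*r^3 - 4*r^4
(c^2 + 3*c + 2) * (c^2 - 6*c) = c^4 - 3*c^3 - 16*c^2 - 12*c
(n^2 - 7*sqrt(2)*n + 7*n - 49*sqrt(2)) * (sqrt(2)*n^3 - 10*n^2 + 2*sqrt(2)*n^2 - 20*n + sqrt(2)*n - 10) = sqrt(2)*n^5 - 24*n^4 + 9*sqrt(2)*n^4 - 216*n^3 + 85*sqrt(2)*n^3 - 360*n^2 + 637*sqrt(2)*n^2 - 168*n + 1050*sqrt(2)*n + 490*sqrt(2)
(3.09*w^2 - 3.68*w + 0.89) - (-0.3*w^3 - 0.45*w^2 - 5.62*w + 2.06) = 0.3*w^3 + 3.54*w^2 + 1.94*w - 1.17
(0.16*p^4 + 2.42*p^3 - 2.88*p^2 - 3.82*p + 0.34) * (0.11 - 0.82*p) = -0.1312*p^5 - 1.9668*p^4 + 2.6278*p^3 + 2.8156*p^2 - 0.699*p + 0.0374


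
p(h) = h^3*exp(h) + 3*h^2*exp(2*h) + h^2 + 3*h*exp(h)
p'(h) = h^3*exp(h) + 6*h^2*exp(2*h) + 3*h^2*exp(h) + 6*h*exp(2*h) + 3*h*exp(h) + 2*h + 3*exp(h)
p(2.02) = 807.52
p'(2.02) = 2306.73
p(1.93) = 623.56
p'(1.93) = 1801.41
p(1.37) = 115.37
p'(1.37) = 364.71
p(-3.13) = 8.10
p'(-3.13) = -6.52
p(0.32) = 2.05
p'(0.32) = 11.37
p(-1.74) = 1.47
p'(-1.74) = -2.96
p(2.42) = 2468.85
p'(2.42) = 6757.45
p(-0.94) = -0.14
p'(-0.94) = -1.15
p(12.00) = 11443587859688.44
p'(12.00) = 24794176211343.82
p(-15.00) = 225.00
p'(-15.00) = -30.00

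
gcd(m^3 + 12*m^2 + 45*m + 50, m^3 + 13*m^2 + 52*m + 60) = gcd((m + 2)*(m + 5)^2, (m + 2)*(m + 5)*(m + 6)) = m^2 + 7*m + 10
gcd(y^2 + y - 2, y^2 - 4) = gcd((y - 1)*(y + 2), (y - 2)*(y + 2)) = y + 2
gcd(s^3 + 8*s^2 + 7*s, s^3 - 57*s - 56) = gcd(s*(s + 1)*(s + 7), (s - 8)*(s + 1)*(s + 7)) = s^2 + 8*s + 7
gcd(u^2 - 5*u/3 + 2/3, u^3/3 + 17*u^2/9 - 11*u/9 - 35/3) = 1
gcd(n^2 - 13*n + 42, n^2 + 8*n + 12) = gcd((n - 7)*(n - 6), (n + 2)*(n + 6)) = 1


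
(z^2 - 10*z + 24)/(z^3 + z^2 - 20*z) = (z - 6)/(z*(z + 5))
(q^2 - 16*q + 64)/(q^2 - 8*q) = (q - 8)/q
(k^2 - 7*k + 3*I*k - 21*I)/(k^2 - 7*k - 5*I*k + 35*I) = (k + 3*I)/(k - 5*I)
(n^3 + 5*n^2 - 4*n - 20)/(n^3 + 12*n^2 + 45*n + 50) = (n - 2)/(n + 5)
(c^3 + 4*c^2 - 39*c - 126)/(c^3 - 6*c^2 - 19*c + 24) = (c^2 + c - 42)/(c^2 - 9*c + 8)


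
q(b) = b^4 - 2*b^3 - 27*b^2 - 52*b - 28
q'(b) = 4*b^3 - 6*b^2 - 54*b - 52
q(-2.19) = 0.39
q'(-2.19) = -4.53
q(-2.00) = 0.00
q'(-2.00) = 0.00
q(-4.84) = 366.71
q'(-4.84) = -384.71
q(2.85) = -375.83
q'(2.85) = -162.04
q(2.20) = -270.95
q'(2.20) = -157.25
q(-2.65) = 6.73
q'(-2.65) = -25.47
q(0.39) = -52.48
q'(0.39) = -73.74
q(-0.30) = -14.77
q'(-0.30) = -36.45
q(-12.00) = 20900.00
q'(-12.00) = -7180.00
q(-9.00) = 6272.00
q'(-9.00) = -2968.00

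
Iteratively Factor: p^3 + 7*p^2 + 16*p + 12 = (p + 2)*(p^2 + 5*p + 6) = (p + 2)*(p + 3)*(p + 2)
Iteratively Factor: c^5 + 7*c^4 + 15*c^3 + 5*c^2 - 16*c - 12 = (c + 3)*(c^4 + 4*c^3 + 3*c^2 - 4*c - 4) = (c + 2)*(c + 3)*(c^3 + 2*c^2 - c - 2) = (c + 2)^2*(c + 3)*(c^2 - 1) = (c + 1)*(c + 2)^2*(c + 3)*(c - 1)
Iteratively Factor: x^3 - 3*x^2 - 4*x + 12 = (x - 3)*(x^2 - 4) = (x - 3)*(x + 2)*(x - 2)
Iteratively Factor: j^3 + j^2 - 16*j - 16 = (j - 4)*(j^2 + 5*j + 4) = (j - 4)*(j + 1)*(j + 4)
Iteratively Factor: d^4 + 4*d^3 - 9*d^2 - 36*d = (d - 3)*(d^3 + 7*d^2 + 12*d) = d*(d - 3)*(d^2 + 7*d + 12) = d*(d - 3)*(d + 3)*(d + 4)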